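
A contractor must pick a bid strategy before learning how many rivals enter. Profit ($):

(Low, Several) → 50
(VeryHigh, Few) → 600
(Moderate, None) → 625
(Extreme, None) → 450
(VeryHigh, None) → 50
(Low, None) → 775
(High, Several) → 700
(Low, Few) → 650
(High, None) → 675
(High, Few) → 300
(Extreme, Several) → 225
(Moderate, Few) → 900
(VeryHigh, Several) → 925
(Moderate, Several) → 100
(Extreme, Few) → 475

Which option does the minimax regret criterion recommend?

High

Column bests: None=775, Few=900, Several=925.
Low regrets: 0, 250, 875 → max 875
Moderate regrets: 150, 0, 825 → max 825
High regrets: 100, 600, 225 → max 600
VeryHigh regrets: 725, 300, 0 → max 725
Extreme regrets: 325, 425, 700 → max 700
Smallest max regret = 600 → High.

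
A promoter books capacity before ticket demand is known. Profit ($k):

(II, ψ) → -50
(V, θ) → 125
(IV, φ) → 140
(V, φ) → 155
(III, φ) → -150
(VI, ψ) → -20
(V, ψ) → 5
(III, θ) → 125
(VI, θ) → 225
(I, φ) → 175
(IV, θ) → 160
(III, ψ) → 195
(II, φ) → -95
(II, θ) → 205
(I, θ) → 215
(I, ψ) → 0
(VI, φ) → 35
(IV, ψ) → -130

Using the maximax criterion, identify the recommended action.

Row maxima: I=215, II=205, III=195, IV=160, V=155, VI=225
Best best-case = 225 → VI.

VI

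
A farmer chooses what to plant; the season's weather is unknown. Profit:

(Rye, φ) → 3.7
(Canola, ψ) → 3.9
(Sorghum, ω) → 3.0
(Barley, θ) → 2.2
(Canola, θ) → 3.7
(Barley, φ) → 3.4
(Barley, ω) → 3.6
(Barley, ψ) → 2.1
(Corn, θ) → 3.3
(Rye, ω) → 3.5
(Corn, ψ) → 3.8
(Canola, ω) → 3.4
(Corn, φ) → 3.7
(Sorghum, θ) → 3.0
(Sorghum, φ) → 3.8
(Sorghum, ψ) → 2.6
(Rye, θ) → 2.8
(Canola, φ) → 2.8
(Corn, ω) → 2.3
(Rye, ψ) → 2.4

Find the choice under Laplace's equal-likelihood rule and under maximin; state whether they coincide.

laplace → Canola; maximin → Canola (agree)

Row averages: Canola=3.45, Sorghum=3.1, Barley=2.825, Rye=3.1, Corn=3.275
Highest average = 3.45 → Canola.
Row minima: Canola=2.8, Sorghum=2.6, Barley=2.1, Rye=2.4, Corn=2.3
Best worst-case = 2.8 → Canola.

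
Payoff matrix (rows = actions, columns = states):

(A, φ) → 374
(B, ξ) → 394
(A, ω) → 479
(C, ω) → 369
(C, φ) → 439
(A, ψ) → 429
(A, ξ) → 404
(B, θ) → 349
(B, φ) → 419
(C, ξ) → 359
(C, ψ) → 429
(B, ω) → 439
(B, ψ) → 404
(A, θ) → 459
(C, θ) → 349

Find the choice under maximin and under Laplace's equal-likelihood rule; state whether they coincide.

Row minima: A=374, B=349, C=349
Best worst-case = 374 → A.
Row averages: A=429, B=401, C=389
Highest average = 429 → A.

maximin → A; laplace → A (agree)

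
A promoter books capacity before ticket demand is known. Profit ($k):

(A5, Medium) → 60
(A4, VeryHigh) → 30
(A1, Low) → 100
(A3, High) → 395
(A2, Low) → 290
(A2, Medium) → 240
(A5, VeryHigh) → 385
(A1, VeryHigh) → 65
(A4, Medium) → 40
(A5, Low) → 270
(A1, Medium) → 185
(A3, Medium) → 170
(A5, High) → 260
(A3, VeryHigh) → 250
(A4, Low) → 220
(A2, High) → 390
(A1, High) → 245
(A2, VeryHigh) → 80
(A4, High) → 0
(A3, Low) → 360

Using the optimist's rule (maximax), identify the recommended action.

Row maxima: A1=245, A2=390, A3=395, A4=220, A5=385
Best best-case = 395 → A3.

A3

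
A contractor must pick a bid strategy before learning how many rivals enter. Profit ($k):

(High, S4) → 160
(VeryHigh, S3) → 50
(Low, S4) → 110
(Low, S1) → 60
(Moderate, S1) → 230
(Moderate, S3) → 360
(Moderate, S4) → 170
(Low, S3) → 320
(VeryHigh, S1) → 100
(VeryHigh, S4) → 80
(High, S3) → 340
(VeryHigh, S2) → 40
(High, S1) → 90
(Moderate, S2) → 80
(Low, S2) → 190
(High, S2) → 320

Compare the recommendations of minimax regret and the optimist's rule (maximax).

minimax regret → High; maximax → Moderate (disagree)

Column bests: S1=230, S2=320, S3=360, S4=170.
Low regrets: 170, 130, 40, 60 → max 170
Moderate regrets: 0, 240, 0, 0 → max 240
High regrets: 140, 0, 20, 10 → max 140
VeryHigh regrets: 130, 280, 310, 90 → max 310
Smallest max regret = 140 → High.
Row maxima: Low=320, Moderate=360, High=340, VeryHigh=100
Best best-case = 360 → Moderate.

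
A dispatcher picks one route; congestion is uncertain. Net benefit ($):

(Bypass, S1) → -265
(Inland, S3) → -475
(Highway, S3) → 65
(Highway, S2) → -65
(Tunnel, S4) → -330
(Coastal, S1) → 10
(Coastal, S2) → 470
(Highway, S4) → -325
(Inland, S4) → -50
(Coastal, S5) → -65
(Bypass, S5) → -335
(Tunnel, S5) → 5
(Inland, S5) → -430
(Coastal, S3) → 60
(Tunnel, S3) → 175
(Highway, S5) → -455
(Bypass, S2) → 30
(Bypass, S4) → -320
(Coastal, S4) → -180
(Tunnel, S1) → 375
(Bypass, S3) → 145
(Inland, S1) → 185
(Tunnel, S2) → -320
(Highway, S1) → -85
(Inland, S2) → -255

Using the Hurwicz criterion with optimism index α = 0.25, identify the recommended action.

Coastal

Inland: 0.25·185 + 0.75·(-475) = -310
Bypass: 0.25·145 + 0.75·(-335) = -215
Highway: 0.25·65 + 0.75·(-455) = -325
Coastal: 0.25·470 + 0.75·(-180) = -17.5
Tunnel: 0.25·375 + 0.75·(-330) = -153.75
Highest Hurwicz score = -17.5 → Coastal.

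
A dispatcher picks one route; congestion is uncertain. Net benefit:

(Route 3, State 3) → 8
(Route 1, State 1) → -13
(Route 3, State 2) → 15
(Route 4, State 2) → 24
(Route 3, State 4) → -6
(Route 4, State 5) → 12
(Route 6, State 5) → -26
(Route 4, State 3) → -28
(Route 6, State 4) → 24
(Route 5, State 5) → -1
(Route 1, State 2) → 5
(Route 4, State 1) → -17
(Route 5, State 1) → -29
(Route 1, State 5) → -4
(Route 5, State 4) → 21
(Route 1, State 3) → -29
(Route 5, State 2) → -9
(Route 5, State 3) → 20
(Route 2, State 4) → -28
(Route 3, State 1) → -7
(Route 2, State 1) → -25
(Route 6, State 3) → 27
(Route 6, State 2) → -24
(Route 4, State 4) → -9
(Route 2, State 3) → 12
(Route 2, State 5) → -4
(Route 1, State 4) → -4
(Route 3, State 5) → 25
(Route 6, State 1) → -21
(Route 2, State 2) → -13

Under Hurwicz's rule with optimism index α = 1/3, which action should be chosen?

Route 3

Route 1: 1/3·5 + 2/3·(-29) = -53/3
Route 2: 1/3·12 + 2/3·(-28) = -44/3
Route 3: 1/3·25 + 2/3·(-7) = 11/3
Route 4: 1/3·24 + 2/3·(-28) = -32/3
Route 5: 1/3·21 + 2/3·(-29) = -37/3
Route 6: 1/3·27 + 2/3·(-26) = -25/3
Highest Hurwicz score = 11/3 → Route 3.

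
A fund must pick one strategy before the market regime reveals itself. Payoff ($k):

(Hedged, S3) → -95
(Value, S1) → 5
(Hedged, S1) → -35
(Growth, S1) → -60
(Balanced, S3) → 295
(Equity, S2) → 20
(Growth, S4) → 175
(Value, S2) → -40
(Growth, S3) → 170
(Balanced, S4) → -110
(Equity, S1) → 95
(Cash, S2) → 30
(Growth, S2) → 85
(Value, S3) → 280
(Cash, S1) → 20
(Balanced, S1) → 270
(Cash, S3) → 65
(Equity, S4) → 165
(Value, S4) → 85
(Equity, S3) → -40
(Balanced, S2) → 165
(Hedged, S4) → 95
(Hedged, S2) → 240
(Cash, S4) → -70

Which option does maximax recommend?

Row maxima: Growth=175, Value=280, Cash=65, Equity=165, Balanced=295, Hedged=240
Best best-case = 295 → Balanced.

Balanced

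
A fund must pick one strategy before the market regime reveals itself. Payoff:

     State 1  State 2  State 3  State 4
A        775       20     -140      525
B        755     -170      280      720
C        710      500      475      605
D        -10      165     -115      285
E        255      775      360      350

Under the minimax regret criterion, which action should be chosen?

C

Column bests: State 1=775, State 2=775, State 3=475, State 4=720.
A regrets: 0, 755, 615, 195 → max 755
B regrets: 20, 945, 195, 0 → max 945
C regrets: 65, 275, 0, 115 → max 275
D regrets: 785, 610, 590, 435 → max 785
E regrets: 520, 0, 115, 370 → max 520
Smallest max regret = 275 → C.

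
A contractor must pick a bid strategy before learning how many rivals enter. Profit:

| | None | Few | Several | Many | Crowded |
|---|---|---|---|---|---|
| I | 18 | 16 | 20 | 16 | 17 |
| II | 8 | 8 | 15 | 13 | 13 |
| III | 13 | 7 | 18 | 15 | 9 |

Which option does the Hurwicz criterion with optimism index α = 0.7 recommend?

I

I: 0.7·20 + 0.3·16 = 18.8
II: 0.7·15 + 0.3·8 = 12.9
III: 0.7·18 + 0.3·7 = 14.7
Highest Hurwicz score = 18.8 → I.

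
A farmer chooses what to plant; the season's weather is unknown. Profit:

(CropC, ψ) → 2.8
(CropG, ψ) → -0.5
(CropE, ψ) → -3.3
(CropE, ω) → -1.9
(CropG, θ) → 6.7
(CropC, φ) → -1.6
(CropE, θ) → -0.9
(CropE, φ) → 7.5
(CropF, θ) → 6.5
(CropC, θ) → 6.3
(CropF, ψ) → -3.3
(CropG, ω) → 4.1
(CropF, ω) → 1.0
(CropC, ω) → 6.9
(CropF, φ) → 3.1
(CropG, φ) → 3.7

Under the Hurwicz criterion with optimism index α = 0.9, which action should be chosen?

CropG: 0.9·6.7 + 0.1·(-0.5) = 5.98
CropF: 0.9·6.5 + 0.1·(-3.3) = 5.52
CropC: 0.9·6.9 + 0.1·(-1.6) = 6.05
CropE: 0.9·7.5 + 0.1·(-3.3) = 6.42
Highest Hurwicz score = 6.42 → CropE.

CropE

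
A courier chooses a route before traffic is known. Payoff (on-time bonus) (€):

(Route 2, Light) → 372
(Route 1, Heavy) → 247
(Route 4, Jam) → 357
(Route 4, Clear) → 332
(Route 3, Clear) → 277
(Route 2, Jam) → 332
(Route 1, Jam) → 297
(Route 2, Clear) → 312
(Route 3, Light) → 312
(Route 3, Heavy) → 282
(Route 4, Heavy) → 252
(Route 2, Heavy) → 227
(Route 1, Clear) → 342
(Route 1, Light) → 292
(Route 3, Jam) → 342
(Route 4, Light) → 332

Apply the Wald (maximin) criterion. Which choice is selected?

Row minima: Route 1=247, Route 2=227, Route 3=277, Route 4=252
Best worst-case = 277 → Route 3.

Route 3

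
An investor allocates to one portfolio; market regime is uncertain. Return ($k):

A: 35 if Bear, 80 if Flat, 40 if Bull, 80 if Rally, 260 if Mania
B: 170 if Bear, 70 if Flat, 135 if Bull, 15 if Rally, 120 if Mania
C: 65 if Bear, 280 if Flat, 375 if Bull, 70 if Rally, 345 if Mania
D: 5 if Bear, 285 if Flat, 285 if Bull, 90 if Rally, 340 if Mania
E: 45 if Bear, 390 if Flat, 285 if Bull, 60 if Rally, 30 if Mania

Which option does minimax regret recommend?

Column bests: Bear=170, Flat=390, Bull=375, Rally=90, Mania=345.
A regrets: 135, 310, 335, 10, 85 → max 335
B regrets: 0, 320, 240, 75, 225 → max 320
C regrets: 105, 110, 0, 20, 0 → max 110
D regrets: 165, 105, 90, 0, 5 → max 165
E regrets: 125, 0, 90, 30, 315 → max 315
Smallest max regret = 110 → C.

C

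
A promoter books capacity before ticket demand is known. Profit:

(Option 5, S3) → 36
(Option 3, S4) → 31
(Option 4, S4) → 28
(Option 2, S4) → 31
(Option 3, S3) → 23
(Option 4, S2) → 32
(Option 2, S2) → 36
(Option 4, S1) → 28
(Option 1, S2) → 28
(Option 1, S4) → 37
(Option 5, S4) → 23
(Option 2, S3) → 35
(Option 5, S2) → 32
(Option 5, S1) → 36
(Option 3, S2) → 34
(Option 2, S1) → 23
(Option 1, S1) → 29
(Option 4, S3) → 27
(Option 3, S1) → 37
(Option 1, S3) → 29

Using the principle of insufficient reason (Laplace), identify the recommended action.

Option 5

Row averages: Option 1=30.75, Option 2=31.25, Option 3=31.25, Option 4=28.75, Option 5=31.75
Highest average = 31.75 → Option 5.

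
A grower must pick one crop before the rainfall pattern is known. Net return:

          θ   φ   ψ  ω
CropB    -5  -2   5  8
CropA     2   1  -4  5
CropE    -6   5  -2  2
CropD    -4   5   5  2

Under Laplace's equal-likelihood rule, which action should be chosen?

CropD

Row averages: CropB=1.5, CropA=1, CropE=-0.25, CropD=2
Highest average = 2 → CropD.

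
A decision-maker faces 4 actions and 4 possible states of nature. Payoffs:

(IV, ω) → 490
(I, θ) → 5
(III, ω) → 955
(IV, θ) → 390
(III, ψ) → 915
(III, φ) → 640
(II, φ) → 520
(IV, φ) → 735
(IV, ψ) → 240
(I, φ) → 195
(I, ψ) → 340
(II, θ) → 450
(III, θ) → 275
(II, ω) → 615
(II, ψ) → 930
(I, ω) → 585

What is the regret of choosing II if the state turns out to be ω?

Best payoff under ω is 955.
Regret = 955 − 615 = 340.

340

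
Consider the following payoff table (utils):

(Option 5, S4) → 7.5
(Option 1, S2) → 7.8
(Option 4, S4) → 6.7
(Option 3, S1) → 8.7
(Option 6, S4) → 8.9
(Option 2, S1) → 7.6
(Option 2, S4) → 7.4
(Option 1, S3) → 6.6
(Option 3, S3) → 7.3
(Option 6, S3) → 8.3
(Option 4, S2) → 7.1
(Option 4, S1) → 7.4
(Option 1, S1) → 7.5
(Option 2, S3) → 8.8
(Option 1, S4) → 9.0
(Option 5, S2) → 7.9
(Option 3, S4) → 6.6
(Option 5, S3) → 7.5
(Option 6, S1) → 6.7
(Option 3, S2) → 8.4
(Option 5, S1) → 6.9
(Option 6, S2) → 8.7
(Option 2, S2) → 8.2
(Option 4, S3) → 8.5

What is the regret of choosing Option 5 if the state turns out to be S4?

1.5

Best payoff under S4 is 9.0.
Regret = 9.0 − 7.5 = 1.5.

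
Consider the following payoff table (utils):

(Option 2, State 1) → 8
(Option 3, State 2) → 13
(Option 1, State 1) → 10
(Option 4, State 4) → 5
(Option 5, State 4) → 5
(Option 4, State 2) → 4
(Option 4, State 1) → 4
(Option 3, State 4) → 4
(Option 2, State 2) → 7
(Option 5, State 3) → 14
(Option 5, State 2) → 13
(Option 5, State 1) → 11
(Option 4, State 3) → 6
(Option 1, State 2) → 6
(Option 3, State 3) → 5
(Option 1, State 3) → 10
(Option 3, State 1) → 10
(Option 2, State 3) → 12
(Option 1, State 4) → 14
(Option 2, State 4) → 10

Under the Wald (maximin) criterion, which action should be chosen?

Row minima: Option 1=6, Option 2=7, Option 3=4, Option 4=4, Option 5=5
Best worst-case = 7 → Option 2.

Option 2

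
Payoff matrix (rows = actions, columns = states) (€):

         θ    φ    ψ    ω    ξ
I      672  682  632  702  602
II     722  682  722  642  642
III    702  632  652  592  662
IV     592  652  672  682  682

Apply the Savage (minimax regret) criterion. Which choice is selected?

Column bests: θ=722, φ=682, ψ=722, ω=702, ξ=682.
I regrets: 50, 0, 90, 0, 80 → max 90
II regrets: 0, 0, 0, 60, 40 → max 60
III regrets: 20, 50, 70, 110, 20 → max 110
IV regrets: 130, 30, 50, 20, 0 → max 130
Smallest max regret = 60 → II.

II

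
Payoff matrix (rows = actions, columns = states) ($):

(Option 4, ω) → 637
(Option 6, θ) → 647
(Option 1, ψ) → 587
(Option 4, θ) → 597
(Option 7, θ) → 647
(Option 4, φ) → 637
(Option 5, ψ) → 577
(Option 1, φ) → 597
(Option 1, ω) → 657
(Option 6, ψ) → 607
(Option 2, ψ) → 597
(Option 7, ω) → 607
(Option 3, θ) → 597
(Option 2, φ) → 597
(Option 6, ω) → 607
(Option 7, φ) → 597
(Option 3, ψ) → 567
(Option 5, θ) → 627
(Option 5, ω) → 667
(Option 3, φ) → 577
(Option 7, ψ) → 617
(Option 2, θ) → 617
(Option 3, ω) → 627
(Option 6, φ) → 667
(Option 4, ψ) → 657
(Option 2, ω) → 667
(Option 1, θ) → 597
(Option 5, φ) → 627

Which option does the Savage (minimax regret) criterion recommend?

Option 4

Column bests: θ=647, φ=667, ψ=657, ω=667.
Option 1 regrets: 50, 70, 70, 10 → max 70
Option 2 regrets: 30, 70, 60, 0 → max 70
Option 3 regrets: 50, 90, 90, 40 → max 90
Option 4 regrets: 50, 30, 0, 30 → max 50
Option 5 regrets: 20, 40, 80, 0 → max 80
Option 6 regrets: 0, 0, 50, 60 → max 60
Option 7 regrets: 0, 70, 40, 60 → max 70
Smallest max regret = 50 → Option 4.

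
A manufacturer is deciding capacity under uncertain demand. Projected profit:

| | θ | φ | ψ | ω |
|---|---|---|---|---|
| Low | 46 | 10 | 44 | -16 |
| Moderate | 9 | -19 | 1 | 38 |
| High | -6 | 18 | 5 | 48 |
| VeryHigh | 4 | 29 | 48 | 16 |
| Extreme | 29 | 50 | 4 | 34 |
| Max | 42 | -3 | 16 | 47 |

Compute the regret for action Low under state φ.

40

Best payoff under φ is 50.
Regret = 50 − 10 = 40.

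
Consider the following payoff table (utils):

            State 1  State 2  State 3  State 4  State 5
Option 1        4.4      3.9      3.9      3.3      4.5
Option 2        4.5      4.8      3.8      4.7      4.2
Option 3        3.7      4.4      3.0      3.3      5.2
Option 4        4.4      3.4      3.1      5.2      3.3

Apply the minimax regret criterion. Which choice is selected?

Column bests: State 1=4.5, State 2=4.8, State 3=3.9, State 4=5.2, State 5=5.2.
Option 1 regrets: 0.1, 0.9, 0.0, 1.9, 0.7 → max 1.9
Option 2 regrets: 0.0, 0.0, 0.1, 0.5, 1.0 → max 1.0
Option 3 regrets: 0.8, 0.4, 0.9, 1.9, 0.0 → max 1.9
Option 4 regrets: 0.1, 1.4, 0.8, 0.0, 1.9 → max 1.9
Smallest max regret = 1.0 → Option 2.

Option 2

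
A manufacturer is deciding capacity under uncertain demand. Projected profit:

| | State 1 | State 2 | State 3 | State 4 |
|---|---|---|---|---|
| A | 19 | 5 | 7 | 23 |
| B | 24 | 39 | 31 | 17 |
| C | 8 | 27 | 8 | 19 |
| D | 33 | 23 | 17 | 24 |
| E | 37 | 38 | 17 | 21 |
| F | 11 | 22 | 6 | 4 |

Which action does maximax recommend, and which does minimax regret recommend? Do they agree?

maximax → B; minimax regret → B (agree)

Row maxima: A=23, B=39, C=27, D=33, E=38, F=22
Best best-case = 39 → B.
Column bests: State 1=37, State 2=39, State 3=31, State 4=24.
A regrets: 18, 34, 24, 1 → max 34
B regrets: 13, 0, 0, 7 → max 13
C regrets: 29, 12, 23, 5 → max 29
D regrets: 4, 16, 14, 0 → max 16
E regrets: 0, 1, 14, 3 → max 14
F regrets: 26, 17, 25, 20 → max 26
Smallest max regret = 13 → B.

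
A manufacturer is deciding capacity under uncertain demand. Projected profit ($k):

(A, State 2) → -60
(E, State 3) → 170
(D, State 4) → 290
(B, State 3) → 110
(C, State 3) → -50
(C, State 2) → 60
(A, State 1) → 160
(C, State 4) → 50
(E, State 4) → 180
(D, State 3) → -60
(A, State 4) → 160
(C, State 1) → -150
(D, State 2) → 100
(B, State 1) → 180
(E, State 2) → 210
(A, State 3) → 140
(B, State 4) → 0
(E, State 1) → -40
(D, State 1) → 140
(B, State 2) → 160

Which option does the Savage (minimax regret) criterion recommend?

Column bests: State 1=180, State 2=210, State 3=170, State 4=290.
A regrets: 20, 270, 30, 130 → max 270
B regrets: 0, 50, 60, 290 → max 290
C regrets: 330, 150, 220, 240 → max 330
D regrets: 40, 110, 230, 0 → max 230
E regrets: 220, 0, 0, 110 → max 220
Smallest max regret = 220 → E.

E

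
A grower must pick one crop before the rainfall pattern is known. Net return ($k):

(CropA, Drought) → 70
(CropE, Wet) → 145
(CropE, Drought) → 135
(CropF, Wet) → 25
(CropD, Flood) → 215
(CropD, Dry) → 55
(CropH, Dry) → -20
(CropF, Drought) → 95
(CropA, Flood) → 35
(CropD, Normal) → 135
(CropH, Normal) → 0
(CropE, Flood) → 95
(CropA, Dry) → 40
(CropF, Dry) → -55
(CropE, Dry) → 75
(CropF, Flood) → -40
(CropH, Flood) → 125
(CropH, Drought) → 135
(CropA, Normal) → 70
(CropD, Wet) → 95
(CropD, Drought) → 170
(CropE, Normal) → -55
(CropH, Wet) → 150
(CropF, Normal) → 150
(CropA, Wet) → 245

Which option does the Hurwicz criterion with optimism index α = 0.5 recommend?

CropA

CropH: 0.5·150 + 0.5·(-20) = 65
CropA: 0.5·245 + 0.5·35 = 140
CropF: 0.5·150 + 0.5·(-55) = 47.5
CropE: 0.5·145 + 0.5·(-55) = 45
CropD: 0.5·215 + 0.5·55 = 135
Highest Hurwicz score = 140 → CropA.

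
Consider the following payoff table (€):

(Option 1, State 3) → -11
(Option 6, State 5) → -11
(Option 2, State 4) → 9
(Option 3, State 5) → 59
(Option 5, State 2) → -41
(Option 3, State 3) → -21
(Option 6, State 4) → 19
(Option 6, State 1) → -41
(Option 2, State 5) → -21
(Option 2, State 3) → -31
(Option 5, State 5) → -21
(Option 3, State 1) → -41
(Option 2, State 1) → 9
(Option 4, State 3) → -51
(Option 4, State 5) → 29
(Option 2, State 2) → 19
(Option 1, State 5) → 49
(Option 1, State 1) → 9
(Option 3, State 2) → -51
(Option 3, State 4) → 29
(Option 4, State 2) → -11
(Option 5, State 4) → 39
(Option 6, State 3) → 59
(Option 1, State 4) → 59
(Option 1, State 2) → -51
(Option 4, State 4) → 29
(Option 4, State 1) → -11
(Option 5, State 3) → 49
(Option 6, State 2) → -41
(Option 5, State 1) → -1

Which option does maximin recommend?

Option 2

Row minima: Option 1=-51, Option 2=-31, Option 3=-51, Option 4=-51, Option 5=-41, Option 6=-41
Best worst-case = -31 → Option 2.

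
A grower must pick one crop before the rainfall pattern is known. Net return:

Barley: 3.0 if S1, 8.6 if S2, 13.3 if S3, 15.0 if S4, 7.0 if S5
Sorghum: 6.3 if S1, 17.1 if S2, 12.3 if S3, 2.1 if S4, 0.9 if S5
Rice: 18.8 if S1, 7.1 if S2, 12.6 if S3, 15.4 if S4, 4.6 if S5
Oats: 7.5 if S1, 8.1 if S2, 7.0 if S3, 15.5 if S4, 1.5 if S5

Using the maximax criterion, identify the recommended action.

Row maxima: Barley=15.0, Sorghum=17.1, Rice=18.8, Oats=15.5
Best best-case = 18.8 → Rice.

Rice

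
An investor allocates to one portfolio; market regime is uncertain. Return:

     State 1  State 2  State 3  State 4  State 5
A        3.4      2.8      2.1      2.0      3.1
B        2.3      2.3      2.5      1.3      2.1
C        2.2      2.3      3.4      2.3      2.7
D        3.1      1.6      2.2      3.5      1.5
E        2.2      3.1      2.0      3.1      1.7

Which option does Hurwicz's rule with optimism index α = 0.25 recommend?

A: 0.25·3.4 + 0.75·2.0 = 2.35
B: 0.25·2.5 + 0.75·1.3 = 1.6
C: 0.25·3.4 + 0.75·2.2 = 2.5
D: 0.25·3.5 + 0.75·1.5 = 2
E: 0.25·3.1 + 0.75·1.7 = 2.05
Highest Hurwicz score = 2.5 → C.

C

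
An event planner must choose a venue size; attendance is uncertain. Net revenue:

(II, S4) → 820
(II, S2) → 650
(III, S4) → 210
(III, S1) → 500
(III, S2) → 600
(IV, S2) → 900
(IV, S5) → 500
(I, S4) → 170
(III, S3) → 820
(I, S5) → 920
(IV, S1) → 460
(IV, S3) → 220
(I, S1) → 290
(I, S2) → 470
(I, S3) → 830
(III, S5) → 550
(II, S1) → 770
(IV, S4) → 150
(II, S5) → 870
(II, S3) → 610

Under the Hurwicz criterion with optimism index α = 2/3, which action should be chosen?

II

I: 2/3·920 + 1/3·170 = 670
II: 2/3·870 + 1/3·610 = 2350/3
III: 2/3·820 + 1/3·210 = 1850/3
IV: 2/3·900 + 1/3·150 = 650
Highest Hurwicz score = 2350/3 → II.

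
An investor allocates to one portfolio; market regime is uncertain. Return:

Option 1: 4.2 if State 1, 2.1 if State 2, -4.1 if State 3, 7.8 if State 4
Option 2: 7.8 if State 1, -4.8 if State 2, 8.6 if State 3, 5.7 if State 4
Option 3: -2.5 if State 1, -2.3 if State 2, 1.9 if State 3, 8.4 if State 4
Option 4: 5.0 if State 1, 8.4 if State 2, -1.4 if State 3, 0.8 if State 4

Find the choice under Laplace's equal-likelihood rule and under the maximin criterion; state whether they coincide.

Row averages: Option 1=2.5, Option 2=4.325, Option 3=1.375, Option 4=3.2
Highest average = 4.325 → Option 2.
Row minima: Option 1=-4.1, Option 2=-4.8, Option 3=-2.5, Option 4=-1.4
Best worst-case = -1.4 → Option 4.

laplace → Option 2; maximin → Option 4 (disagree)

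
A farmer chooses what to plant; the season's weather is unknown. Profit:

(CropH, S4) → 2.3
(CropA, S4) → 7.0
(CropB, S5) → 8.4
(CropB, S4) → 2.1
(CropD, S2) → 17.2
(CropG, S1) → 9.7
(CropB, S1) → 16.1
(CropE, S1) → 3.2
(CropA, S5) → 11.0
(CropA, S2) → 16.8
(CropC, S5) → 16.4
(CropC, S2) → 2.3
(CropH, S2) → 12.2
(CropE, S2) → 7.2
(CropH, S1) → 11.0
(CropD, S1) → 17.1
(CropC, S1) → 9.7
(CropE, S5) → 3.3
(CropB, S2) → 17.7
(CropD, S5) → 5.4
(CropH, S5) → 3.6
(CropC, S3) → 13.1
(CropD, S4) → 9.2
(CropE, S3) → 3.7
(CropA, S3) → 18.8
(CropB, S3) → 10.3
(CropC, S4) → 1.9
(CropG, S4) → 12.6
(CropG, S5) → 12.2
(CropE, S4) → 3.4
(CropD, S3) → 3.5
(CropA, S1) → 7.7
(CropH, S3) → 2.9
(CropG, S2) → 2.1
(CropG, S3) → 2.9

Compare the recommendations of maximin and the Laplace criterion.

maximin → CropA; laplace → CropA (agree)

Row minima: CropH=2.3, CropD=3.5, CropE=3.2, CropG=2.1, CropB=2.1, CropC=1.9, CropA=7.0
Best worst-case = 7.0 → CropA.
Row averages: CropH=6.4, CropD=10.48, CropE=4.16, CropG=7.9, CropB=10.92, CropC=8.68, CropA=12.26
Highest average = 12.26 → CropA.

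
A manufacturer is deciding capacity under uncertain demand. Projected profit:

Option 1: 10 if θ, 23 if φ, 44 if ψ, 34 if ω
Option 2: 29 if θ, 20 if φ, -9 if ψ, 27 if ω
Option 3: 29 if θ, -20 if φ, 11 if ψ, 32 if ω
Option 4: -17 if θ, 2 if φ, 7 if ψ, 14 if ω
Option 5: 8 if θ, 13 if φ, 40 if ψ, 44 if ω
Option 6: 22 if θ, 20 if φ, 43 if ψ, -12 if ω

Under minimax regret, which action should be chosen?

Option 1

Column bests: θ=29, φ=23, ψ=44, ω=44.
Option 1 regrets: 19, 0, 0, 10 → max 19
Option 2 regrets: 0, 3, 53, 17 → max 53
Option 3 regrets: 0, 43, 33, 12 → max 43
Option 4 regrets: 46, 21, 37, 30 → max 46
Option 5 regrets: 21, 10, 4, 0 → max 21
Option 6 regrets: 7, 3, 1, 56 → max 56
Smallest max regret = 19 → Option 1.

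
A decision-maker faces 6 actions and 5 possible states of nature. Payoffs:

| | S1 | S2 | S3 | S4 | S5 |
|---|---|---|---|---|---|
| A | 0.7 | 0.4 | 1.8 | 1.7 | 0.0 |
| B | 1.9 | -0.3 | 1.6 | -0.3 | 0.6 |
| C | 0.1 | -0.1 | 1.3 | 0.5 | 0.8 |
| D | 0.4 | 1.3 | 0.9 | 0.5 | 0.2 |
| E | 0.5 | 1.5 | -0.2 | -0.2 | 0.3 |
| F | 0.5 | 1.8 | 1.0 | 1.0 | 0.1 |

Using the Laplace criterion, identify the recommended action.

A

Row averages: A=0.92, B=0.7, C=0.52, D=0.66, E=0.38, F=0.88
Highest average = 0.92 → A.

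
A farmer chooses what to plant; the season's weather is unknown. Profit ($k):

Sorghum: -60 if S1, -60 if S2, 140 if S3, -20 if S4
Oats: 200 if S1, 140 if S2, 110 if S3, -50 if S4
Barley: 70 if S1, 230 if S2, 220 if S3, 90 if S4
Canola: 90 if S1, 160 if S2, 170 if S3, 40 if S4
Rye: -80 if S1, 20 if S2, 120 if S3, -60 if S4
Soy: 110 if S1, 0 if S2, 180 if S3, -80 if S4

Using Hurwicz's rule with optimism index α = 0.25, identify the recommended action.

Barley

Sorghum: 0.25·140 + 0.75·(-60) = -10
Oats: 0.25·200 + 0.75·(-50) = 12.5
Barley: 0.25·230 + 0.75·70 = 110
Canola: 0.25·170 + 0.75·40 = 72.5
Rye: 0.25·120 + 0.75·(-80) = -30
Soy: 0.25·180 + 0.75·(-80) = -15
Highest Hurwicz score = 110 → Barley.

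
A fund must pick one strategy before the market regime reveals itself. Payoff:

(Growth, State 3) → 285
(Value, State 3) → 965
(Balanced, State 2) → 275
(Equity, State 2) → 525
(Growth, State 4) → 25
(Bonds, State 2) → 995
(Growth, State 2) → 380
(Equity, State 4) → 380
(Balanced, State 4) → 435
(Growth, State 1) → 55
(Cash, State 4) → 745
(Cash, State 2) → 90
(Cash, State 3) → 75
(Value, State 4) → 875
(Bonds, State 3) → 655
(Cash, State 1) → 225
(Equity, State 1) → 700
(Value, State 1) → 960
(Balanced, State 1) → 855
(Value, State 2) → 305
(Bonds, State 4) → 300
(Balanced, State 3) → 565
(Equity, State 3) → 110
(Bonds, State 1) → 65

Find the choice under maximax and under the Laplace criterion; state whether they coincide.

maximax → Bonds; laplace → Value (disagree)

Row maxima: Bonds=995, Equity=700, Value=965, Growth=380, Balanced=855, Cash=745
Best best-case = 995 → Bonds.
Row averages: Bonds=503.75, Equity=428.75, Value=776.25, Growth=186.25, Balanced=532.5, Cash=283.75
Highest average = 776.25 → Value.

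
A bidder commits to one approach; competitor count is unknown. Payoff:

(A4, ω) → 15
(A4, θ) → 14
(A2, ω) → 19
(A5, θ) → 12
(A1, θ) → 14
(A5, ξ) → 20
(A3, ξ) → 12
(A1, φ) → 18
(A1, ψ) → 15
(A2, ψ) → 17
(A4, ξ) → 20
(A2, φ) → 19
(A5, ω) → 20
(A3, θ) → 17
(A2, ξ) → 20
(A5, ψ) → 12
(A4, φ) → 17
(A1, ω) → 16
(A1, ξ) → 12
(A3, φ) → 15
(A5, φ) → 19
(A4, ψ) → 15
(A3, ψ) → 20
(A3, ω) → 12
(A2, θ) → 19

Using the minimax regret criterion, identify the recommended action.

Column bests: θ=19, φ=19, ψ=20, ω=20, ξ=20.
A1 regrets: 5, 1, 5, 4, 8 → max 8
A2 regrets: 0, 0, 3, 1, 0 → max 3
A3 regrets: 2, 4, 0, 8, 8 → max 8
A4 regrets: 5, 2, 5, 5, 0 → max 5
A5 regrets: 7, 0, 8, 0, 0 → max 8
Smallest max regret = 3 → A2.

A2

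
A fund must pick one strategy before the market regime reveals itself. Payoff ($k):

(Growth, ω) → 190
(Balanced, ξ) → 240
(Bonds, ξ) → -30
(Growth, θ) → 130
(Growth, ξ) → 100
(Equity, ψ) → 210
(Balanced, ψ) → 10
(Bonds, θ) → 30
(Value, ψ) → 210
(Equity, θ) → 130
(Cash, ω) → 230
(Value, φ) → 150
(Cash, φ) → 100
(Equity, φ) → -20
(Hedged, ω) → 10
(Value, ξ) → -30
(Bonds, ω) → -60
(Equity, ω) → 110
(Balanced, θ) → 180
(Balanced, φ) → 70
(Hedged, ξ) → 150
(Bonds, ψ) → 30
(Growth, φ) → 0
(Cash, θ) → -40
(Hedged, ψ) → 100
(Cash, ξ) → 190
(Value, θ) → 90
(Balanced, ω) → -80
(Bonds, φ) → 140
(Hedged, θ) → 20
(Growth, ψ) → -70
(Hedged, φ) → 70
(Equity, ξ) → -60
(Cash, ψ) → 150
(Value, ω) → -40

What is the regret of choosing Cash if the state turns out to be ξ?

Best payoff under ξ is 240.
Regret = 240 − 190 = 50.

50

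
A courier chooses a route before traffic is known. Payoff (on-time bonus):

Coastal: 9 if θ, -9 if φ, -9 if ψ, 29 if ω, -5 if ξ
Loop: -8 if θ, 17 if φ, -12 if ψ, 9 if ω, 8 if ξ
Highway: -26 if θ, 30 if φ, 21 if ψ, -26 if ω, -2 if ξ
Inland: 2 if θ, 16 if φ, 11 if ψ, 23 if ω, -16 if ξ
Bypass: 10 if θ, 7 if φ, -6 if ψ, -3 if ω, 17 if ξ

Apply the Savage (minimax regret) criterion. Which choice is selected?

Bypass

Column bests: θ=10, φ=30, ψ=21, ω=29, ξ=17.
Coastal regrets: 1, 39, 30, 0, 22 → max 39
Loop regrets: 18, 13, 33, 20, 9 → max 33
Highway regrets: 36, 0, 0, 55, 19 → max 55
Inland regrets: 8, 14, 10, 6, 33 → max 33
Bypass regrets: 0, 23, 27, 32, 0 → max 32
Smallest max regret = 32 → Bypass.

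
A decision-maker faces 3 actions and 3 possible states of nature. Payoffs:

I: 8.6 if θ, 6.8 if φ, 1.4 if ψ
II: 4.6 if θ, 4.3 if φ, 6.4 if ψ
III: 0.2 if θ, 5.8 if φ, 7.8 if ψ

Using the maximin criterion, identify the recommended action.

II

Row minima: I=1.4, II=4.3, III=0.2
Best worst-case = 4.3 → II.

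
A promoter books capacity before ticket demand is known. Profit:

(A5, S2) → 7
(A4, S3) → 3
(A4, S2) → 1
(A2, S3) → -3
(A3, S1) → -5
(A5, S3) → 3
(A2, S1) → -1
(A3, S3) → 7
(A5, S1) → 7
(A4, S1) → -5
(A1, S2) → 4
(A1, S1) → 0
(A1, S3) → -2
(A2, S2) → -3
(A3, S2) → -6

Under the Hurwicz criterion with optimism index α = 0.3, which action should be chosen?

A1: 0.3·4 + 0.7·(-2) = -0.2
A2: 0.3·(-1) + 0.7·(-3) = -2.4
A3: 0.3·7 + 0.7·(-6) = -2.1
A4: 0.3·3 + 0.7·(-5) = -2.6
A5: 0.3·7 + 0.7·3 = 4.2
Highest Hurwicz score = 4.2 → A5.

A5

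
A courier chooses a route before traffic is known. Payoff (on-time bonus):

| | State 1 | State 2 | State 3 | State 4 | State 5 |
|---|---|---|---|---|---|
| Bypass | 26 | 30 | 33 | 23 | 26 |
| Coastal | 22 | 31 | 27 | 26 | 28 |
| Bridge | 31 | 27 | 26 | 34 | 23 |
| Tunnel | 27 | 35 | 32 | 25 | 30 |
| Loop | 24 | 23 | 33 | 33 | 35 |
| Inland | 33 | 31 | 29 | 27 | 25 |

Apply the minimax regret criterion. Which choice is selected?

Column bests: State 1=33, State 2=35, State 3=33, State 4=34, State 5=35.
Bypass regrets: 7, 5, 0, 11, 9 → max 11
Coastal regrets: 11, 4, 6, 8, 7 → max 11
Bridge regrets: 2, 8, 7, 0, 12 → max 12
Tunnel regrets: 6, 0, 1, 9, 5 → max 9
Loop regrets: 9, 12, 0, 1, 0 → max 12
Inland regrets: 0, 4, 4, 7, 10 → max 10
Smallest max regret = 9 → Tunnel.

Tunnel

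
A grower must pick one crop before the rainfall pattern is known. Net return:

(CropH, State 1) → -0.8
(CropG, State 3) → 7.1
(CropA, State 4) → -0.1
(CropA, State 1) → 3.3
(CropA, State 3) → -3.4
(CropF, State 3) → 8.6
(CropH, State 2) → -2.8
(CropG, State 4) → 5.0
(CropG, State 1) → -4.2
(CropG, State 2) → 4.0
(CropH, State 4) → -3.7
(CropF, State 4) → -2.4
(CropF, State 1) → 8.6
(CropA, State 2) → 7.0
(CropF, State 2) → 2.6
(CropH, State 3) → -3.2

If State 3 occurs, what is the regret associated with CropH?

Best payoff under State 3 is 8.6.
Regret = 8.6 − (-3.2) = 11.8.

11.8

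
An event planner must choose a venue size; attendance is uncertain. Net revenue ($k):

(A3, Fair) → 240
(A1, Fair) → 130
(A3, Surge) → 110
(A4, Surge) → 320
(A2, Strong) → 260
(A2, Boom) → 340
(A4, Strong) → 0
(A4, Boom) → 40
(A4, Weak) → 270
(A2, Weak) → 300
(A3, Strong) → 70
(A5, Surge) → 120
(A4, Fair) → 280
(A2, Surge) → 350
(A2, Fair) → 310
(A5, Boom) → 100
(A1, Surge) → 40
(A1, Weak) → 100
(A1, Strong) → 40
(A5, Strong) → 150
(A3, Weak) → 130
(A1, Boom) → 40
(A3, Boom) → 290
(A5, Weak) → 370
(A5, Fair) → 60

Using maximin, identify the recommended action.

A2

Row minima: A1=40, A2=260, A3=70, A4=0, A5=60
Best worst-case = 260 → A2.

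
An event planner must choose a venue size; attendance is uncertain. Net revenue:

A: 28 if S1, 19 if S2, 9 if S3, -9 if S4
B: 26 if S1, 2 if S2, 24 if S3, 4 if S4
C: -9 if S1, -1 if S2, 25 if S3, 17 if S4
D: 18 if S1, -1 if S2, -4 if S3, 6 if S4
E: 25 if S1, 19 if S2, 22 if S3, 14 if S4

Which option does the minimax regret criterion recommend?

E

Column bests: S1=28, S2=19, S3=25, S4=17.
A regrets: 0, 0, 16, 26 → max 26
B regrets: 2, 17, 1, 13 → max 17
C regrets: 37, 20, 0, 0 → max 37
D regrets: 10, 20, 29, 11 → max 29
E regrets: 3, 0, 3, 3 → max 3
Smallest max regret = 3 → E.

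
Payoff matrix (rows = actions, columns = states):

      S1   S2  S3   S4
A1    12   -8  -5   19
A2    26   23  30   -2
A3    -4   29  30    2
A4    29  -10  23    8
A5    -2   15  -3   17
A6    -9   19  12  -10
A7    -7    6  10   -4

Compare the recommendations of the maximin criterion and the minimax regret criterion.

maximin → A2; minimax regret → A2 (agree)

Row minima: A1=-8, A2=-2, A3=-4, A4=-10, A5=-3, A6=-10, A7=-7
Best worst-case = -2 → A2.
Column bests: S1=29, S2=29, S3=30, S4=19.
A1 regrets: 17, 37, 35, 0 → max 37
A2 regrets: 3, 6, 0, 21 → max 21
A3 regrets: 33, 0, 0, 17 → max 33
A4 regrets: 0, 39, 7, 11 → max 39
A5 regrets: 31, 14, 33, 2 → max 33
A6 regrets: 38, 10, 18, 29 → max 38
A7 regrets: 36, 23, 20, 23 → max 36
Smallest max regret = 21 → A2.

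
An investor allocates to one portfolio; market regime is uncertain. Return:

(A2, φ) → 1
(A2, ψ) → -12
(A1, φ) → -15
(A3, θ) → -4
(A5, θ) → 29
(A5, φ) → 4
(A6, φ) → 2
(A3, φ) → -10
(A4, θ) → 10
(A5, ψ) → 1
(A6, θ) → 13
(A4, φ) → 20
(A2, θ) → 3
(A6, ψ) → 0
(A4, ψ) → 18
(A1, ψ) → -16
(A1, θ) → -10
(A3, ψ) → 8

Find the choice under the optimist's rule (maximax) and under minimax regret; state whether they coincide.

Row maxima: A1=-10, A2=3, A3=8, A4=20, A5=29, A6=13
Best best-case = 29 → A5.
Column bests: θ=29, φ=20, ψ=18.
A1 regrets: 39, 35, 34 → max 39
A2 regrets: 26, 19, 30 → max 30
A3 regrets: 33, 30, 10 → max 33
A4 regrets: 19, 0, 0 → max 19
A5 regrets: 0, 16, 17 → max 17
A6 regrets: 16, 18, 18 → max 18
Smallest max regret = 17 → A5.

maximax → A5; minimax regret → A5 (agree)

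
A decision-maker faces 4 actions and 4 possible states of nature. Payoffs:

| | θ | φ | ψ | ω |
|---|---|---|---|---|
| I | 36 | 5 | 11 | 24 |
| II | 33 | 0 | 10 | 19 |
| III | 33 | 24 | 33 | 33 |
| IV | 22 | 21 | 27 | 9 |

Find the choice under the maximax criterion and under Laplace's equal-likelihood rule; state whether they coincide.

maximax → I; laplace → III (disagree)

Row maxima: I=36, II=33, III=33, IV=27
Best best-case = 36 → I.
Row averages: I=19, II=15.5, III=30.75, IV=19.75
Highest average = 30.75 → III.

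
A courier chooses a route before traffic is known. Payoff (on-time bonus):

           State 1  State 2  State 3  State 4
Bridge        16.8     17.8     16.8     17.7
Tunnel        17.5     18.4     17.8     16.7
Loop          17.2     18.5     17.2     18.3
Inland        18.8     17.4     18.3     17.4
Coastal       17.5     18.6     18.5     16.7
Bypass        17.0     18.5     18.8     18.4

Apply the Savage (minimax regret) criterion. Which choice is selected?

Column bests: State 1=18.8, State 2=18.6, State 3=18.8, State 4=18.4.
Bridge regrets: 2.0, 0.8, 2.0, 0.7 → max 2.0
Tunnel regrets: 1.3, 0.2, 1.0, 1.7 → max 1.7
Loop regrets: 1.6, 0.1, 1.6, 0.1 → max 1.6
Inland regrets: 0.0, 1.2, 0.5, 1.0 → max 1.2
Coastal regrets: 1.3, 0.0, 0.3, 1.7 → max 1.7
Bypass regrets: 1.8, 0.1, 0.0, 0.0 → max 1.8
Smallest max regret = 1.2 → Inland.

Inland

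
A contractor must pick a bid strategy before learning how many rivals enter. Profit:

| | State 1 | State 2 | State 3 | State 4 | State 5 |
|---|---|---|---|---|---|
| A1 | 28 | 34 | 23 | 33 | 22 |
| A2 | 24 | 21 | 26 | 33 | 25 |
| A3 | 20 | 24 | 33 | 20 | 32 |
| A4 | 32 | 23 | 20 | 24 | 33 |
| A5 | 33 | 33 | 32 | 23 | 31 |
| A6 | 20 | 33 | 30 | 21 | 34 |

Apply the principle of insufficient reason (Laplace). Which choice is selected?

A5

Row averages: A1=28, A2=25.8, A3=25.8, A4=26.4, A5=30.4, A6=27.6
Highest average = 30.4 → A5.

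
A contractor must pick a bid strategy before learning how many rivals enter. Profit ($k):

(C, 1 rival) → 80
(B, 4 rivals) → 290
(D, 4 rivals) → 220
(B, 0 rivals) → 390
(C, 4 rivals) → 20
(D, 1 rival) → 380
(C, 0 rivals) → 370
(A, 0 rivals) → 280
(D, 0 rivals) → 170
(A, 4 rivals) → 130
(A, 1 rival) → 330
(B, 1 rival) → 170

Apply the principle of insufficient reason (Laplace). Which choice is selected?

Row averages: A=740/3, B=850/3, C=470/3, D=770/3
Highest average = 850/3 → B.

B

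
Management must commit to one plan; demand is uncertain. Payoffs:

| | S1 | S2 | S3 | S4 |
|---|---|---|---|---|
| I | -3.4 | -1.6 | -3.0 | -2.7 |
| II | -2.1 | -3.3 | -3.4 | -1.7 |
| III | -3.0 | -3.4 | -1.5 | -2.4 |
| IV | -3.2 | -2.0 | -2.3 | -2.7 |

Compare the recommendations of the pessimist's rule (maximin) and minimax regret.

maximin → IV; minimax regret → IV (agree)

Row minima: I=-3.4, II=-3.4, III=-3.4, IV=-3.2
Best worst-case = -3.2 → IV.
Column bests: S1=-2.1, S2=-1.6, S3=-1.5, S4=-1.7.
I regrets: 1.3, 0.0, 1.5, 1.0 → max 1.5
II regrets: 0.0, 1.7, 1.9, 0.0 → max 1.9
III regrets: 0.9, 1.8, 0.0, 0.7 → max 1.8
IV regrets: 1.1, 0.4, 0.8, 1.0 → max 1.1
Smallest max regret = 1.1 → IV.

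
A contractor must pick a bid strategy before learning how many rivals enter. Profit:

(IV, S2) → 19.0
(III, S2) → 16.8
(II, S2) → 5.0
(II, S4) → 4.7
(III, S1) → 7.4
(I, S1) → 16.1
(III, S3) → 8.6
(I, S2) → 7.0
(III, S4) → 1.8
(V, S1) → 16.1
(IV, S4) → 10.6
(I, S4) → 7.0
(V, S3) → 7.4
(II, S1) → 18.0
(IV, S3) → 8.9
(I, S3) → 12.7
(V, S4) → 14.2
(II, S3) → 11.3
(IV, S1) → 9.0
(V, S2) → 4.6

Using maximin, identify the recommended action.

IV

Row minima: I=7.0, II=4.7, III=1.8, IV=8.9, V=4.6
Best worst-case = 8.9 → IV.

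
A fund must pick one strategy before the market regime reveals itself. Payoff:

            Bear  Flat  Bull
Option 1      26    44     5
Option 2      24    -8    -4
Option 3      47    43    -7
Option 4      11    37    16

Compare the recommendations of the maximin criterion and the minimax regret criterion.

Row minima: Option 1=5, Option 2=-8, Option 3=-7, Option 4=11
Best worst-case = 11 → Option 4.
Column bests: Bear=47, Flat=44, Bull=16.
Option 1 regrets: 21, 0, 11 → max 21
Option 2 regrets: 23, 52, 20 → max 52
Option 3 regrets: 0, 1, 23 → max 23
Option 4 regrets: 36, 7, 0 → max 36
Smallest max regret = 21 → Option 1.

maximin → Option 4; minimax regret → Option 1 (disagree)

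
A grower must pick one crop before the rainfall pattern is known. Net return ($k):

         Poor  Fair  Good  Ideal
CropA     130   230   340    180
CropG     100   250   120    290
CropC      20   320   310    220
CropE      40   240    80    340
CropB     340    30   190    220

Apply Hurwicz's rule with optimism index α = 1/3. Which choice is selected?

CropA

CropA: 1/3·340 + 2/3·130 = 200
CropG: 1/3·290 + 2/3·100 = 490/3
CropC: 1/3·320 + 2/3·20 = 120
CropE: 1/3·340 + 2/3·40 = 140
CropB: 1/3·340 + 2/3·30 = 400/3
Highest Hurwicz score = 200 → CropA.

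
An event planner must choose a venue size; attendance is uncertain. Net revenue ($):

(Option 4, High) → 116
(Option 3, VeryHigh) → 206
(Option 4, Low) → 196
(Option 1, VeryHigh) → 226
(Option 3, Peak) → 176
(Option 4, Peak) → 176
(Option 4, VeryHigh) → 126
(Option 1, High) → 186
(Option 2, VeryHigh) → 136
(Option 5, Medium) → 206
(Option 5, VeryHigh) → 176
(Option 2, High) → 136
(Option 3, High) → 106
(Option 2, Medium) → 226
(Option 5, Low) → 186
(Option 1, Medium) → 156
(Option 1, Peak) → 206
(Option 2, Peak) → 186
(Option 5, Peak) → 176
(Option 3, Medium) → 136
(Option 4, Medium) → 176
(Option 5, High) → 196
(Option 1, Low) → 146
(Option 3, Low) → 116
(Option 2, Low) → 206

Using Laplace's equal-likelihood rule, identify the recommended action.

Row averages: Option 1=184, Option 2=178, Option 3=148, Option 4=158, Option 5=188
Highest average = 188 → Option 5.

Option 5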